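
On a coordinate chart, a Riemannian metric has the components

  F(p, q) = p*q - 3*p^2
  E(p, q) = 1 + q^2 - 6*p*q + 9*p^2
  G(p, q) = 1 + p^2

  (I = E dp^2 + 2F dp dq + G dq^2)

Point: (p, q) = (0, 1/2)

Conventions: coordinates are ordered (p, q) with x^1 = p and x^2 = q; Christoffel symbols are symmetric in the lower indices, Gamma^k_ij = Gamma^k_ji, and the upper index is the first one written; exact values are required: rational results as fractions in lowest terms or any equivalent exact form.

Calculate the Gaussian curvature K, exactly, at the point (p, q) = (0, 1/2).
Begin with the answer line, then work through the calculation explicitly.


Answer: K = -16/25

E = 5/4, F = 0, G = 1, EG - F^2 = 5/4 at the point
E_p = -3, E_q = 1, F_p = 1/2, F_q = 0, G_p = 0, G_q = 0
E_qq = 2, F_pq = 1, G_pp = 2
K follows from Brioschi's formula, (det M1 - det M2)/(EG - F^2)^2.
M1 = [[-E_qq/2 + F_pq - G_pp/2, E_p/2, F_p - E_q/2], [F_q - G_p/2, E, F], [G_q/2, F, G]] = [[-1, -3/2, 0], [0, 5/4, 0], [0, 0, 1]]; det M1 = -5/4
M2 = [[0, E_q/2, G_p/2], [E_q/2, E, F], [G_p/2, F, G]] = [[0, 1/2, 0], [1/2, 5/4, 0], [0, 0, 1]]; det M2 = -1/4
det M1 - det M2 = -1; K = -1 / (5/4)^2 = -16/25


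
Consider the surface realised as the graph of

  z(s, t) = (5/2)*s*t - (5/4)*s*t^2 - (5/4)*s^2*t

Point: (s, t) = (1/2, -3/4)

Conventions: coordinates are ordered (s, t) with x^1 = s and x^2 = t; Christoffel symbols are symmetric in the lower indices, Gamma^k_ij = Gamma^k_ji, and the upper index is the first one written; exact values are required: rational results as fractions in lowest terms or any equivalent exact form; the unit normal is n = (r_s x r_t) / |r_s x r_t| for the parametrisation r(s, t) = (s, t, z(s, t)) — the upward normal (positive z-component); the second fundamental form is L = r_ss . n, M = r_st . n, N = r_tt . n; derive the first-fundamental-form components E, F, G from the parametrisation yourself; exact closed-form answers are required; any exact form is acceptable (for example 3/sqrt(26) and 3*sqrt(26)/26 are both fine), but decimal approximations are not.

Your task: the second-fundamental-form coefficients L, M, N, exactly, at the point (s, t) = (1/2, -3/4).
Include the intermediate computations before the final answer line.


z_s = -105/64, z_t = 15/8, z_ss = 15/8, z_st = 25/8, z_tt = -5/4
E = 15121/4096, F = -1575/512, G = 289/64; answer radicand W^2 = 29521/4096
unnormalised second-form numerators: l = 15/8, m = 25/8, n = -5/4; L = l/sqrt(29521/4096), and similarly M = m/sqrt(W^2), N = n/sqrt(W^2)

Answer: L = 120*sqrt(29521)/29521, M = 200*sqrt(29521)/29521, N = -80*sqrt(29521)/29521


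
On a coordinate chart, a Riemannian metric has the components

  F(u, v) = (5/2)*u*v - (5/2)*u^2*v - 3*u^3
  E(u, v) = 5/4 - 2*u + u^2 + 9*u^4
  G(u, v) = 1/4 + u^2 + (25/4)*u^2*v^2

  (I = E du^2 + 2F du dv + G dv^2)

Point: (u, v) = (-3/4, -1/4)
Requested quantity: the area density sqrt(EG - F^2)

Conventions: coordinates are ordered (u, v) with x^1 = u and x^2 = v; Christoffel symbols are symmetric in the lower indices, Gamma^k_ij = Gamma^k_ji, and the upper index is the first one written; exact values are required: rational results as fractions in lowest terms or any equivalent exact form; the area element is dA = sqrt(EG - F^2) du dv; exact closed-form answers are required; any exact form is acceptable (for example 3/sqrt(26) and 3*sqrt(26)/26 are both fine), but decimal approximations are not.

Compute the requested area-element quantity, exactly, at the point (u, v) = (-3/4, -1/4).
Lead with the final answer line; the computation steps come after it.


Answer: sqrt(EG - F^2) = sqrt(526265)/512

E = 1577/256, F = 267/128, G = 1057/1024; EG - F^2 = 526265/262144


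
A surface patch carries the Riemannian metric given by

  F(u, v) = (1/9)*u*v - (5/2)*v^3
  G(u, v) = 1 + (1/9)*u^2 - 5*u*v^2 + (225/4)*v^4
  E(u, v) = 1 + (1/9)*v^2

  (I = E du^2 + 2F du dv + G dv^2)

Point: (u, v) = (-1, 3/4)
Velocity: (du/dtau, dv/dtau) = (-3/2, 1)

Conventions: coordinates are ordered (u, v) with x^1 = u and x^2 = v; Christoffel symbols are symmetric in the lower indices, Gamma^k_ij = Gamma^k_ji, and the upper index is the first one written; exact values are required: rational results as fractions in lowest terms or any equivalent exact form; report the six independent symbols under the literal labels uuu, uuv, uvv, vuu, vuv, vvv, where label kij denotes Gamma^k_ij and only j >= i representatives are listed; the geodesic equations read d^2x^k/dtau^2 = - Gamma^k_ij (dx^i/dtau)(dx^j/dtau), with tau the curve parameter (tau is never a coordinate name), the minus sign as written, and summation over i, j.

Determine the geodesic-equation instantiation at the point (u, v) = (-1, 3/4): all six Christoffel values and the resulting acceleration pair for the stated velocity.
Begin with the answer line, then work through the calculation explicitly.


Answer: Gamma_uuu = 0, Gamma_uuv = 768/200761, Gamma_uvv = -25920/200761, Gamma_vuu = 0, Gamma_vuv = -13984/200761, Gamma_vvv = 471960/200761; accelerations (d^2u/dtau^2, d^2v/dtau^2) = (28224/200761, -513912/200761)

E = 17/16, F = -437/384, G = 200185/9216 at the point
E_u = 0, E_v = 1/6, F_u = 1/12, F_v = -1247/288, G_u = -437/144, G_v = 6555/64
EG - F^2 = 200761/9216;  g^inv = (9216/200761) * [[200185/9216, 437/384], [437/384, 17/16]]
first-kind symbols [ij,l] = (1/2)(d_i g_jl + d_j g_il - d_l g_ij): [uu,u] = E_u/2 = 0, [uu,v] = F_u - E_v/2 = 0, [uv,u] = E_v/2 = 1/12, [uv,v] = G_u/2 = -437/288, [vv,u] = F_v - G_u/2 = -45/16, [vv,v] = G_v/2 = 6555/128
Gamma^u_ij = (G*[ij,u] - F*[ij,v])/(EG - F^2), Gamma^v_ij = (E*[ij,v] - F*[ij,u])/(EG - F^2)
Gamma_uuu = 0, Gamma_uuv = 768/200761, Gamma_uvv = -25920/200761, Gamma_vuu = 0, Gamma_vuv = -13984/200761, Gamma_vvv = 471960/200761
d^2u/dtau^2 = -(Gamma_uuu*(-3/2)^2 + 2*Gamma_uuv*(-3/2)*(1) + Gamma_uvv*(1)^2) = 28224/200761
d^2v/dtau^2 = -(Gamma_vuu*(-3/2)^2 + 2*Gamma_vuv*(-3/2)*(1) + Gamma_vvv*(1)^2) = -513912/200761


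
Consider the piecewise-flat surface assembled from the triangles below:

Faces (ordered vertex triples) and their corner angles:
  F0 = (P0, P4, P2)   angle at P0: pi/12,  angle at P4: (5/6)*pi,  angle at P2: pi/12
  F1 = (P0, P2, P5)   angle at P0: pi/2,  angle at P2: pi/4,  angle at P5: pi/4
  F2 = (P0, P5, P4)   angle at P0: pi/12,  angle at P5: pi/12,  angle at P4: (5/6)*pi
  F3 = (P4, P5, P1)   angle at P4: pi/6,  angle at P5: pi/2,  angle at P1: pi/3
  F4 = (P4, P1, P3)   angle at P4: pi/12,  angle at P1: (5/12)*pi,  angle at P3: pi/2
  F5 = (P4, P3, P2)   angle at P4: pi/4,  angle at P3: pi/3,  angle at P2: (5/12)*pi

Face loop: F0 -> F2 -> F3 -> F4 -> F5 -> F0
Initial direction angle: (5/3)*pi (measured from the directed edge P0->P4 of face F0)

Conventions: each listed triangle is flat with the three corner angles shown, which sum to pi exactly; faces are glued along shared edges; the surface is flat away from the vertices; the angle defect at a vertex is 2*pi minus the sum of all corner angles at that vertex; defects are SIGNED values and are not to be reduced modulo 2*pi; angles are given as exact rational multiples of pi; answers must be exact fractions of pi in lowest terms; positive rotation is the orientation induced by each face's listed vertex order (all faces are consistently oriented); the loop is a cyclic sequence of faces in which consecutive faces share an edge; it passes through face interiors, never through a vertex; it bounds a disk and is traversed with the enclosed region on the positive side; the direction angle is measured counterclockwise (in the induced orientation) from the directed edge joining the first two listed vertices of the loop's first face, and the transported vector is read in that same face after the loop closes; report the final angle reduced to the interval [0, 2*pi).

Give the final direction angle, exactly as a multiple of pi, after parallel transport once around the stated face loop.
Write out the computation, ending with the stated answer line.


enclosed vertex P4: corner angles sum to (13/6)*pi, defect = 2*pi - (13/6)*pi = -pi/6
the rotation equals the total enclosed defect, so the final angle is initial + defects (mod 2*pi)
final angle = (5/3)*pi - pi/6 = (3/2)*pi (mod 2*pi)

Answer: final direction angle = (3/2)*pi


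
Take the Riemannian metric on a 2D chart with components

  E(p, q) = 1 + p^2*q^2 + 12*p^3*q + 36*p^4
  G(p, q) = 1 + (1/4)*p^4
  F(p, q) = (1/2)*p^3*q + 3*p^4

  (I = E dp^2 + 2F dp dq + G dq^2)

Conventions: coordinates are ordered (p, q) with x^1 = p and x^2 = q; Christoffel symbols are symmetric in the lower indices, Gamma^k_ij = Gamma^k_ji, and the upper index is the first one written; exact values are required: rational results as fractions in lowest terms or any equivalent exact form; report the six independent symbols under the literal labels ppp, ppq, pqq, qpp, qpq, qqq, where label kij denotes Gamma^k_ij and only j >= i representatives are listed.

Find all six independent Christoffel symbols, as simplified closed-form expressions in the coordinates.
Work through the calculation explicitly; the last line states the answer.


E = 1 + p^2*q^2 + 12*p^3*q + 36*p^4; F = (1/2)*p^3*q + 3*p^4; G = 1 + (1/4)*p^4
Gamma^k_ij = (1/2) g^{kl} (d_i g_jl + d_j g_il - d_l g_ij), with g^inv = (1/(EG-F^2)) [[G, -F], [-F, E]]
first partials: E_p = 2*p*q^2 + 36*p^2*q + 144*p^3, E_q = 2*p^2*q + 12*p^3, F_p = (3/2)*p^2*q + 12*p^3, F_q = (1/2)*p^3, G_p = p^3, G_q = 0
D = EG - F^2 = 1 + p^2*q^2 + 12*p^3*q + (145/4)*p^4
expanded: Gamma^p_pp = (G E_p - 2F F_p + F E_q)/(2D), Gamma^p_pq = (G E_q - F G_p)/(2D), Gamma^p_qq = (2G F_q - G G_p - F G_q)/(2D), Gamma^q_pp = (2E F_p - E E_q - F E_p)/(2D), Gamma^q_pq = (E G_p - F E_q)/(2D), Gamma^q_qq = (E G_q - 2F F_q + F G_p)/(2D); substitute and cancel common factors

Answer: Gamma_ppp = (288*p^3 + 72*p^2*q + 4*p*q^2)/(145*p^4 + 48*p^3*q + 4*p^2*q^2 + 4), Gamma_ppq = (24*p^3 + 4*p^2*q)/(145*p^4 + 48*p^3*q + 4*p^2*q^2 + 4), Gamma_pqq = 0, Gamma_qpp = (24*p^3 + 2*p^2*q)/(145*p^4 + 48*p^3*q + 4*p^2*q^2 + 4), Gamma_qpq = 2*p^3/(145*p^4 + 48*p^3*q + 4*p^2*q^2 + 4), Gamma_qqq = 0


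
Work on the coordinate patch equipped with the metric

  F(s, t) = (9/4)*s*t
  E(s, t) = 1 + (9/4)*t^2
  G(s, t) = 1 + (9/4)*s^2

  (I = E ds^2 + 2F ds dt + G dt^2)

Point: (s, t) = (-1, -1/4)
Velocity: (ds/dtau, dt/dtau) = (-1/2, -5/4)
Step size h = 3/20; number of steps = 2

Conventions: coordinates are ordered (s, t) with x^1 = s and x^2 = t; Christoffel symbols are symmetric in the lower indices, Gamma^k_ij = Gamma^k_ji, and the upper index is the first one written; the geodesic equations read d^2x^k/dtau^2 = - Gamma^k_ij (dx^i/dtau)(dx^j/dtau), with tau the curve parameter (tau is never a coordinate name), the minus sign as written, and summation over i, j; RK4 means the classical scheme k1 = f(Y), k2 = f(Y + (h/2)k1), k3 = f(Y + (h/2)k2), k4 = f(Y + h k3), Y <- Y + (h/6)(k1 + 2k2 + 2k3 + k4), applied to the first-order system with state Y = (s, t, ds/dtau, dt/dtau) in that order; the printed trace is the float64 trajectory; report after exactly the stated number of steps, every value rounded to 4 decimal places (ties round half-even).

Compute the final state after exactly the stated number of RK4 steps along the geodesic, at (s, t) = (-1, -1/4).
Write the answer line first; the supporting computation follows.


Answer: s = -1.1392, t = -0.5934, ds/dtau = -0.4258, dt/dtau = -1.0563

f(Y) = (ds/dtau, dt/dtau, -Gamma^s_ij Y'^i Y'^j, -Gamma^t_ij Y'^i Y'^j) with the Gammas evaluated at the stage position; h = 0.150000; intermediate values shown to 6 dp
step 0: s = -1.0000, t = -0.2500, ds/dtau = -0.5000, dt/dtau = -1.2500
step 1:
  k1: at (s, t) = (-1.000000, -0.250000), (ds/dtau, dt/dtau) = (-0.500000, -1.250000); Gamma_sss = 0.000000, Gamma_sst = -0.165899, Gamma_stt = 0.000000, Gamma_tss = 0.000000, Gamma_tst = -0.663594, Gamma_ttt = 0.000000; k1 = (-0.500000, -1.250000, 0.207373, 0.829493)
  k2: at (s, t) = (-1.037500, -0.343750), (ds/dtau, dt/dtau) = (-0.484447, -1.187788); Gamma_sss = 0.000000, Gamma_sst = -0.209730, Gamma_stt = 0.000000, Gamma_tss = 0.000000, Gamma_tst = -0.633002, Gamma_ttt = 0.000000; k2 = (-0.484447, -1.187788, 0.241365, 0.728485)
  k3: at (s, t) = (-1.036334, -0.339084), (ds/dtau, dt/dtau) = (-0.481898, -1.195364); Gamma_sss = 0.000000, Gamma_sst = -0.207593, Gamma_stt = 0.000000, Gamma_tss = 0.000000, Gamma_tst = -0.634460, Gamma_ttt = 0.000000; k3 = (-0.481898, -1.195364, 0.239165, 0.730953)
  k4: at (s, t) = (-1.072285, -0.429305), (ds/dtau, dt/dtau) = (-0.464125, -1.140357); Gamma_sss = 0.000000, Gamma_sst = -0.241380, Gamma_stt = 0.000000, Gamma_tss = 0.000000, Gamma_tst = -0.602901, Gamma_ttt = 0.000000; k4 = (-0.464125, -1.140357, 0.255510, 0.638193)
  Y <- Y + (h/6)(k1 + 2k2 + 2k3 + k4): s = -1.0724, t = -0.4289, ds/dtau = -0.4644, dt/dtau = -1.1403
step 2:
  k1: at (s, t) = (-1.072420, -0.428917), (ds/dtau, dt/dtau) = (-0.464401, -1.140336); Gamma_sss = 0.000000, Gamma_sst = -0.241168, Gamma_stt = 0.000000, Gamma_tss = 0.000000, Gamma_tst = -0.602992, Gamma_ttt = 0.000000; k1 = (-0.464401, -1.140336, 0.255432, 0.638657)
  k2: at (s, t) = (-1.107250, -0.514442), (ds/dtau, dt/dtau) = (-0.445244, -1.092437); Gamma_sss = 0.000000, Gamma_sst = -0.265848, Gamma_stt = 0.000000, Gamma_tss = 0.000000, Gamma_tst = -0.572193, Gamma_ttt = 0.000000; k2 = (-0.445244, -1.092437, 0.258617, 0.556631)
  k3: at (s, t) = (-1.105814, -0.510849), (ds/dtau, dt/dtau) = (-0.445005, -1.098589); Gamma_sss = 0.000000, Gamma_sst = -0.264931, Gamma_stt = 0.000000, Gamma_tss = 0.000000, Gamma_tst = -0.573485, Gamma_ttt = 0.000000; k3 = (-0.445005, -1.098589, 0.259038, 0.560728)
  k4: at (s, t) = (-1.139171, -0.593705), (ds/dtau, dt/dtau) = (-0.425546, -1.056227); Gamma_sss = 0.000000, Gamma_sst = -0.283440, Gamma_stt = 0.000000, Gamma_tss = 0.000000, Gamma_tst = -0.543850, Gamma_ttt = 0.000000; k4 = (-0.425546, -1.056227, 0.254797, 0.488892)
  Y <- Y + (h/6)(k1 + 2k2 + 2k3 + k4): s = -1.1392, t = -0.5934, ds/dtau = -0.4258, dt/dtau = -1.0563


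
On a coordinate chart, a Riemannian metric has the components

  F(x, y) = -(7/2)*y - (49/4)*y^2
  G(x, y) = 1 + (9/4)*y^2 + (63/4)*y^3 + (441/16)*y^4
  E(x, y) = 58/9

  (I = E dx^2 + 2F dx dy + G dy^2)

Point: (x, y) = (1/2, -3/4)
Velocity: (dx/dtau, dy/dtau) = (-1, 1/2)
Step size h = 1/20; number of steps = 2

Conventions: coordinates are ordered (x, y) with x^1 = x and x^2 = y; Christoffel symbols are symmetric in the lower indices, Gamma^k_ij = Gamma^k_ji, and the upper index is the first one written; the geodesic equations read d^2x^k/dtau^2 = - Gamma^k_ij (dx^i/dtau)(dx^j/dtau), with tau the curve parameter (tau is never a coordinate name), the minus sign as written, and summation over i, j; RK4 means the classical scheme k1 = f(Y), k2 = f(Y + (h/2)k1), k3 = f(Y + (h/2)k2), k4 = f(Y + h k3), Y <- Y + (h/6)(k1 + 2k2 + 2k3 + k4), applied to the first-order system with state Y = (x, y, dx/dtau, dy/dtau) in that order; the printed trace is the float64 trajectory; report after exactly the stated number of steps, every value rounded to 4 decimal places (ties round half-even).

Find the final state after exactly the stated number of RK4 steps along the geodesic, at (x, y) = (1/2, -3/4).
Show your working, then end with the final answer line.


f(Y) = (dx/dtau, dy/dtau, -Gamma^x_ij Y'^i Y'^j, -Gamma^y_ij Y'^i Y'^j) with the Gammas evaluated at the stage position; h = 0.050000; intermediate values shown to 6 dp
step 0: x = 0.5000, y = -0.7500, dx/dtau = -1.0000, dy/dtau = 0.5000
step 1:
  k1: at (x, y) = (0.500000, -0.750000), (dx/dtau, dy/dtau) = (-1.000000, 0.500000); Gamma_xxx = 0.000000, Gamma_xxy = 0.000000, Gamma_xyy = 1.519953, Gamma_yxx = 0.000000, Gamma_yxy = 0.000000, Gamma_yyy = -1.190856; k1 = (-1.000000, 0.500000, -0.379988, 0.297714)
  k2: at (x, y) = (0.475000, -0.737500), (dx/dtau, dy/dtau) = (-1.009500, 0.507443); Gamma_xxx = 0.000000, Gamma_xxy = 0.000000, Gamma_xyy = 1.532851, Gamma_yxx = 0.000000, Gamma_yxy = 0.000000, Gamma_yyy = -1.149151; k2 = (-1.009500, 0.507443, -0.394706, 0.295904)
  k3: at (x, y) = (0.474763, -0.737314), (dx/dtau, dy/dtau) = (-1.009868, 0.507398); Gamma_xxx = 0.000000, Gamma_xxy = 0.000000, Gamma_xyy = 1.533027, Gamma_yxx = 0.000000, Gamma_yxy = 0.000000, Gamma_yyy = -1.148519; k3 = (-1.009868, 0.507398, -0.394681, 0.295689)
  k4: at (x, y) = (0.449507, -0.724630), (dx/dtau, dy/dtau) = (-1.019734, 0.514784); Gamma_xxx = 0.000000, Gamma_xxy = 0.000000, Gamma_xyy = 1.543820, Gamma_yxx = 0.000000, Gamma_yxy = 0.000000, Gamma_yyy = -1.104782; k4 = (-1.019734, 0.514784, -0.409117, 0.292771)
  Y <- Y + (h/6)(k1 + 2k2 + 2k3 + k4): x = 0.4495, y = -0.7246, dx/dtau = -1.0197, dy/dtau = 0.5148
step 2:
  k1: at (x, y) = (0.449513, -0.724629), (dx/dtau, dy/dtau) = (-1.019732, 0.514781); Gamma_xxx = 0.000000, Gamma_xxy = 0.000000, Gamma_xyy = 1.543820, Gamma_yxx = 0.000000, Gamma_yxy = 0.000000, Gamma_yyy = -1.104780; k1 = (-1.019732, 0.514781, -0.409111, 0.292766)
  k2: at (x, y) = (0.424019, -0.711760), (dx/dtau, dy/dtau) = (-1.029960, 0.522100); Gamma_xxx = 0.000000, Gamma_xxy = 0.000000, Gamma_xyy = 1.552306, Gamma_yxx = 0.000000, Gamma_yxy = 0.000000, Gamma_yyy = -1.059130; k2 = (-1.029960, 0.522100, -0.423140, 0.288706)
  k3: at (x, y) = (0.423764, -0.711577), (dx/dtau, dy/dtau) = (-1.030311, 0.521998); Gamma_xxx = 0.000000, Gamma_xxy = 0.000000, Gamma_xyy = 1.552408, Gamma_yxx = 0.000000, Gamma_yxy = 0.000000, Gamma_yyy = -1.058473; k3 = (-1.030311, 0.521998, -0.423003, 0.288415)
  k4: at (x, y) = (0.397997, -0.698530), (dx/dtau, dy/dtau) = (-1.040883, 0.529201); Gamma_xxx = 0.000000, Gamma_xxy = 0.000000, Gamma_xyy = 1.558311, Gamma_yxx = 0.000000, Gamma_yxy = 0.000000, Gamma_yyy = -1.011061; k4 = (-1.040883, 0.529201, -0.436411, 0.283152)
  Y <- Y + (h/6)(k1 + 2k2 + 2k3 + k4): x = 0.3980, y = -0.6985, dx/dtau = -1.0409, dy/dtau = 0.5292

Answer: x = 0.3980, y = -0.6985, dx/dtau = -1.0409, dy/dtau = 0.5292


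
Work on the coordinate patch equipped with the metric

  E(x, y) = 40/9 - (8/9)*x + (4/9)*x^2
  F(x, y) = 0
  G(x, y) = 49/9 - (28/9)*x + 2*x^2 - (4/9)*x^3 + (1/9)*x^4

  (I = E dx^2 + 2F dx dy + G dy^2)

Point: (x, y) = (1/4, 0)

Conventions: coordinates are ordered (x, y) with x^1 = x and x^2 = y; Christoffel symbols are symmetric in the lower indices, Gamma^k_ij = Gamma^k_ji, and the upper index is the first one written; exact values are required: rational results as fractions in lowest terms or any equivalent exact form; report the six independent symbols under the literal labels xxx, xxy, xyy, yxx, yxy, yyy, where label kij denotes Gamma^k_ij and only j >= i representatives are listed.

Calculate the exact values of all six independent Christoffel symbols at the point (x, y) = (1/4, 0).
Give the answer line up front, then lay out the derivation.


Answer: Gamma_xxx = -4/51, Gamma_xxy = 0, Gamma_xyy = 35/136, Gamma_yxx = 0, Gamma_yxy = -8/35, Gamma_yyy = 0

E = 17/4, F = 0, G = 1225/256 at the point
E_x = -2/3, E_y = 0, F_x = 0, F_y = 0, G_x = -35/16, G_y = 0
EG - F^2 = 20825/1024;  g^inv = (1024/20825) * [[1225/256, 0], [0, 17/4]]
first-kind symbols [ij,l] = (1/2)(d_i g_jl + d_j g_il - d_l g_ij): [xx,x] = E_x/2 = -1/3, [xx,y] = F_x - E_y/2 = 0, [xy,x] = E_y/2 = 0, [xy,y] = G_x/2 = -35/32, [yy,x] = F_y - G_x/2 = 35/32, [yy,y] = G_y/2 = 0
Gamma^x_ij = (G*[ij,x] - F*[ij,y])/(EG - F^2), Gamma^y_ij = (E*[ij,y] - F*[ij,x])/(EG - F^2)


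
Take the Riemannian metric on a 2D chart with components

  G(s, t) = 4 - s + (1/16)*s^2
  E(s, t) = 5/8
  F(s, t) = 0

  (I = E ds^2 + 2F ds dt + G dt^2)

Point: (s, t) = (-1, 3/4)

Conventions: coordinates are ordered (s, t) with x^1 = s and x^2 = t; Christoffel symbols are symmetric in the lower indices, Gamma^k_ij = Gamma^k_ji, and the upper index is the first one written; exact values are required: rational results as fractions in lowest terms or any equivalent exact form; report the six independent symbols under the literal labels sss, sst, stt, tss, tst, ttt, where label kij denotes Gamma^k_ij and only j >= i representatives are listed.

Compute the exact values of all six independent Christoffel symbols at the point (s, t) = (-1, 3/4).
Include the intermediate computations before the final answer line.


E = 5/8, F = 0, G = 81/16 at the point
E_s = 0, E_t = 0, F_s = 0, F_t = 0, G_s = -9/8, G_t = 0
EG - F^2 = 405/128;  g^inv = (128/405) * [[81/16, 0], [0, 5/8]]
first-kind symbols [ij,l] = (1/2)(d_i g_jl + d_j g_il - d_l g_ij): [ss,s] = E_s/2 = 0, [ss,t] = F_s - E_t/2 = 0, [st,s] = E_t/2 = 0, [st,t] = G_s/2 = -9/16, [tt,s] = F_t - G_s/2 = 9/16, [tt,t] = G_t/2 = 0
Gamma^s_ij = (G*[ij,s] - F*[ij,t])/(EG - F^2), Gamma^t_ij = (E*[ij,t] - F*[ij,s])/(EG - F^2)

Answer: Gamma_sss = 0, Gamma_sst = 0, Gamma_stt = 9/10, Gamma_tss = 0, Gamma_tst = -1/9, Gamma_ttt = 0


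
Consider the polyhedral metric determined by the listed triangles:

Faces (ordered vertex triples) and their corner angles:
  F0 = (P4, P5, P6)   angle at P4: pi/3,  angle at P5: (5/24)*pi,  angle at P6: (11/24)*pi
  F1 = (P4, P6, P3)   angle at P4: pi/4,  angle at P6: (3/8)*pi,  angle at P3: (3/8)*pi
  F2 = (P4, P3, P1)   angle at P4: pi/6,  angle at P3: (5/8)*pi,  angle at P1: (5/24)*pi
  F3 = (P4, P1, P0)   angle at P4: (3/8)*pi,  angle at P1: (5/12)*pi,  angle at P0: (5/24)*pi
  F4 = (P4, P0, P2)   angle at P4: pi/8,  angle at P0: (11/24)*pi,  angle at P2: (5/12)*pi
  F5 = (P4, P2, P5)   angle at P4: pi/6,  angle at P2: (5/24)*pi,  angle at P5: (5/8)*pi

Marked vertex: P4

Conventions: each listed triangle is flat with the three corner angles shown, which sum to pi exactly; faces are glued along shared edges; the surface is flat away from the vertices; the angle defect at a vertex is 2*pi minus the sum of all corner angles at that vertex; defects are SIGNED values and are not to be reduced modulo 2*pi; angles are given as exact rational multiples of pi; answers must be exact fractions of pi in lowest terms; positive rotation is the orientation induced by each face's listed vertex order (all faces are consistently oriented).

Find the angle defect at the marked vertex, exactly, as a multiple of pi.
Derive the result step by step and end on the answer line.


Sum of corner angles at P4: (17/12)*pi
defect = 2*pi - (17/12)*pi

Answer: defect(P4) = (7/12)*pi


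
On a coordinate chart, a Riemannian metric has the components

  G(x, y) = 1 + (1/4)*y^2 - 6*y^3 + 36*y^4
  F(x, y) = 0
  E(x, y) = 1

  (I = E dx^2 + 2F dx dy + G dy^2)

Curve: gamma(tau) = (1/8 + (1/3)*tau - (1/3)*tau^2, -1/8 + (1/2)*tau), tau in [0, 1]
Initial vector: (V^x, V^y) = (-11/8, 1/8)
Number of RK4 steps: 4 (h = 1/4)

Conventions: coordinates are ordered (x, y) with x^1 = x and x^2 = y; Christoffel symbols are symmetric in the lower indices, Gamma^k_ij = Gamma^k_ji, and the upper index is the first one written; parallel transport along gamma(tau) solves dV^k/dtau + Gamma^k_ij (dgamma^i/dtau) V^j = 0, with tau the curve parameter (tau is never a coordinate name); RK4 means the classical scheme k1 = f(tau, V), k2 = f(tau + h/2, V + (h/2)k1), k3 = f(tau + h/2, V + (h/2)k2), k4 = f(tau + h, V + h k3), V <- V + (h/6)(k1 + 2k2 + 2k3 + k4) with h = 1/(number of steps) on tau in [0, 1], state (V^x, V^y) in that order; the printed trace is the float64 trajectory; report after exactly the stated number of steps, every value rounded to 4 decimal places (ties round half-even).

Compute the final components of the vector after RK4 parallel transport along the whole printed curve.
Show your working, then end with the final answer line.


gamma'(tau) = (1/3 - (2/3)*tau, 1/2); f(tau, V)^k = -Gamma^k_ij(gamma(tau)) gamma'^i(tau) V^j; h = 1/4; intermediate values shown to 6 dp
curve data and Christoffel symbols at the stage parameters:
  tau = 0.000000: gamma = (0.125000, -0.125000), gamma' = (0.333333, 0.500000); Gamma_xxx = 0.000000, Gamma_xxy = 0.000000, Gamma_xyy = 0.000000, Gamma_yxx = 0.000000, Gamma_yxy = 0.000000, Gamma_yyy = -0.305052
  tau = 0.125000: gamma = (0.161458, -0.062500), gamma' = (0.250000, 0.500000); Gamma_xxx = 0.000000, Gamma_xxy = 0.000000, Gamma_xyy = 0.000000, Gamma_yxx = 0.000000, Gamma_yxy = 0.000000, Gamma_yyy = -0.068156
  tau = 0.250000: gamma = (0.187500, 0.000000), gamma' = (0.166667, 0.500000); Gamma_xxx = 0.000000, Gamma_xxy = 0.000000, Gamma_xyy = 0.000000, Gamma_yxx = 0.000000, Gamma_yxy = 0.000000, Gamma_yyy = 0.000000
  tau = 0.375000: gamma = (0.203125, 0.062500), gamma' = (0.083333, 0.500000); Gamma_xxx = 0.000000, Gamma_xxy = 0.000000, Gamma_xyy = 0.000000, Gamma_yxx = 0.000000, Gamma_yxy = 0.000000, Gamma_yyy = -0.001953
  tau = 0.500000: gamma = (0.208333, 0.125000), gamma' = (0.000000, 0.500000); Gamma_xxx = 0.000000, Gamma_xxy = 0.000000, Gamma_xyy = 0.000000, Gamma_yxx = 0.000000, Gamma_yxy = 0.000000, Gamma_yyy = 0.031220
  tau = 0.625000: gamma = (0.203125, 0.187500), gamma' = (-0.083333, 0.500000); Gamma_xxx = 0.000000, Gamma_xxy = 0.000000, Gamma_xyy = 0.000000, Gamma_yxx = 0.000000, Gamma_yxy = 0.000000, Gamma_yyy = 0.202300
  tau = 0.750000: gamma = (0.187500, 0.250000), gamma' = (-0.166667, 0.500000); Gamma_xxx = 0.000000, Gamma_xxy = 0.000000, Gamma_xyy = 0.000000, Gamma_yxx = 0.000000, Gamma_yxy = 0.000000, Gamma_yyy = 0.588235
  tau = 0.875000: gamma = (0.161458, 0.312500), gamma' = (-0.250000, 0.500000); Gamma_xxx = 0.000000, Gamma_xxy = 0.000000, Gamma_xyy = 0.000000, Gamma_yxx = 0.000000, Gamma_yxy = 0.000000, Gamma_yyy = 1.178835
  tau = 1.000000: gamma = (0.125000, 0.375000), gamma' = (-0.333333, 0.500000); Gamma_xxx = 0.000000, Gamma_xxy = 0.000000, Gamma_xyy = 0.000000, Gamma_yxx = 0.000000, Gamma_yxy = 0.000000, Gamma_yyy = 1.834812
step 0: V^x = -1.3750, V^y = 0.1250
step 1: k1 = (0.000000, 0.019066), k2 = (0.000000, 0.004341), k3 = (0.000000, 0.004278), k4 = (0.000000, 0.000000); V <- V + (h/6)(k1 + 2k2 + 2k3 + k4): V^x = -1.3750, V^y = 0.1265
step 2: k1 = (0.000000, 0.000000), k2 = (0.000000, 0.000124), k3 = (0.000000, 0.000124), k4 = (0.000000, -0.001975); V <- V + (h/6)(k1 + 2k2 + 2k3 + k4): V^x = -1.3750, V^y = 0.1265
step 3: k1 = (0.000000, -0.001974), k2 = (0.000000, -0.012766), k3 = (0.000000, -0.012629), k4 = (0.000000, -0.036263); V <- V + (h/6)(k1 + 2k2 + 2k3 + k4): V^x = -1.3750, V^y = 0.1227
step 4: k1 = (0.000000, -0.036100), k2 = (0.000000, -0.069686), k3 = (0.000000, -0.067212), k4 = (0.000000, -0.097189); V <- V + (h/6)(k1 + 2k2 + 2k3 + k4): V^x = -1.3750, V^y = 0.1058

Answer: V^x = -1.3750, V^y = 0.1058


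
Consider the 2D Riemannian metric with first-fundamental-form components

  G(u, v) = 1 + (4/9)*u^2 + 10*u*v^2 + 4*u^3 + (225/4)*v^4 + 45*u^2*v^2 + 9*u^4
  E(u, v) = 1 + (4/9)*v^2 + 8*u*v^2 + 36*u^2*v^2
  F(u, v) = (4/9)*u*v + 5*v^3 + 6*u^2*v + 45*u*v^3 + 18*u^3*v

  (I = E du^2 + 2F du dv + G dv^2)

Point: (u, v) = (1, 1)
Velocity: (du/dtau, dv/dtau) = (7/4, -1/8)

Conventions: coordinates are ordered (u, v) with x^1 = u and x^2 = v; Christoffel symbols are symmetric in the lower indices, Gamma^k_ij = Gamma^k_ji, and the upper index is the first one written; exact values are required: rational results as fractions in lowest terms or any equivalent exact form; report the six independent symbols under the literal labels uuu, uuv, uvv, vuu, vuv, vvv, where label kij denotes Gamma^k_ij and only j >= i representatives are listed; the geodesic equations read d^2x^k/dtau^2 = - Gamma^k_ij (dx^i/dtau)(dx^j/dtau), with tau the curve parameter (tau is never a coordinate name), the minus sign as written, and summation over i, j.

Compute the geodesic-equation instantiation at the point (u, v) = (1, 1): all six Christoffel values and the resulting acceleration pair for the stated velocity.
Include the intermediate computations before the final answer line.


E = 409/9, F = 670/9, G = 4525/36 at the point
E_u = 80, E_v = 800/9, F_u = 1003/9, F_v = 1570/9, G_u = 1340/9, G_v = 335
EG - F^2 = 6125/36;  g^inv = (36/6125) * [[4525/36, -670/9], [-670/9, 409/9]]
first-kind symbols [ij,l] = (1/2)(d_i g_jl + d_j g_il - d_l g_ij): [uu,u] = E_u/2 = 40, [uu,v] = F_u - E_v/2 = 67, [uv,u] = E_v/2 = 400/9, [uv,v] = G_u/2 = 670/9, [vv,u] = F_v - G_u/2 = 100, [vv,v] = G_v/2 = 335/2
Gamma^u_ij = (G*[ij,u] - F*[ij,v])/(EG - F^2), Gamma^v_ij = (E*[ij,v] - F*[ij,u])/(EG - F^2)
Gamma_uuu = 288/1225, Gamma_uuv = 64/245, Gamma_uvv = 144/245, Gamma_vuu = 2412/6125, Gamma_vuv = 536/1225, Gamma_vvv = 1206/1225
d^2u/dtau^2 = -(Gamma_uuu*(7/4)^2 + 2*Gamma_uuv*(7/4)*(-1/8) + Gamma_uvv*(-1/8)^2) = -3013/4900
d^2v/dtau^2 = -(Gamma_vuu*(7/4)^2 + 2*Gamma_vuv*(7/4)*(-1/8) + Gamma_vvv*(-1/8)^2) = -201871/196000

Answer: Gamma_uuu = 288/1225, Gamma_uuv = 64/245, Gamma_uvv = 144/245, Gamma_vuu = 2412/6125, Gamma_vuv = 536/1225, Gamma_vvv = 1206/1225; accelerations (d^2u/dtau^2, d^2v/dtau^2) = (-3013/4900, -201871/196000)


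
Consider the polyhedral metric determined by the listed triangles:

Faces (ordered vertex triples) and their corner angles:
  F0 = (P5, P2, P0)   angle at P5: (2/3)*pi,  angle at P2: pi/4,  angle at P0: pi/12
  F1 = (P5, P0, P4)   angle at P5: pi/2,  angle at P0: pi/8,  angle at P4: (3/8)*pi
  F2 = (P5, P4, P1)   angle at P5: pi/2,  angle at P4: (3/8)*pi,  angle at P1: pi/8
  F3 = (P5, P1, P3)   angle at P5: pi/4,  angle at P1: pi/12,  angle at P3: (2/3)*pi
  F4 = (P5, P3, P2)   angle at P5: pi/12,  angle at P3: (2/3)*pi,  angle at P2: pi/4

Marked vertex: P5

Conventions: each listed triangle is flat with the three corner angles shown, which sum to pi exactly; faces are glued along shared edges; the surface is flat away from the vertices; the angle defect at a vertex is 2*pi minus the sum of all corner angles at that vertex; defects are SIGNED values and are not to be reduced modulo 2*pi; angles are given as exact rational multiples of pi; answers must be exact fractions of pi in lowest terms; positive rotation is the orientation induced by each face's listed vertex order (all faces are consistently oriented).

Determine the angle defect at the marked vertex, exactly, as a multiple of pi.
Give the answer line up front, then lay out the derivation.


Answer: defect(P5) = 0

Sum of corner angles at P5: 2*pi
defect = 2*pi - 2*pi


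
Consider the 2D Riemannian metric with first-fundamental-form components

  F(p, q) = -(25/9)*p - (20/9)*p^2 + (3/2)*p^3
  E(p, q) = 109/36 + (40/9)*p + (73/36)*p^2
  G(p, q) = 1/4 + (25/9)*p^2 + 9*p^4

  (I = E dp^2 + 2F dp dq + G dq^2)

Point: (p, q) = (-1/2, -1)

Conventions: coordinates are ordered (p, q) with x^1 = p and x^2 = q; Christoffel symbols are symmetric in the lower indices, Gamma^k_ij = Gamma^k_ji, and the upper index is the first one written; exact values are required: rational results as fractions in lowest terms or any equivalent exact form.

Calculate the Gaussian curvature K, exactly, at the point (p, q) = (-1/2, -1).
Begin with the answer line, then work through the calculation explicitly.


Answer: K = -152320/27869

E = 21/16, F = 31/48, G = 217/144, EG - F^2 = 899/576 at the point
E_p = 29/12, E_q = 0, F_p = 41/72, F_q = 0, G_p = -131/18, G_q = 0
E_qq = 0, F_pq = 0, G_pp = 293/9
Apply the Brioschi formula K = (det M1 - det M2)/(EG - F^2)^2 over the derivative matrices of E, F, G.
M1 = [[-E_qq/2 + F_pq - G_pp/2, E_p/2, F_p - E_q/2], [F_q - G_p/2, E, F], [G_q/2, F, G]] = [[-293/18, 29/24, 41/72], [131/36, 21/16, 31/48], [0, 31/48, 217/144]]; det M1 = -636461/20736
M2 = [[0, E_q/2, G_p/2], [E_q/2, E, F], [G_p/2, F, G]] = [[0, 0, -131/36], [0, 21/16, 31/48], [-131/36, 31/48, 217/144]]; det M2 = -120127/6912
det M1 - det M2 = -17255/1296; K = -17255/1296 / (899/576)^2 = -152320/27869


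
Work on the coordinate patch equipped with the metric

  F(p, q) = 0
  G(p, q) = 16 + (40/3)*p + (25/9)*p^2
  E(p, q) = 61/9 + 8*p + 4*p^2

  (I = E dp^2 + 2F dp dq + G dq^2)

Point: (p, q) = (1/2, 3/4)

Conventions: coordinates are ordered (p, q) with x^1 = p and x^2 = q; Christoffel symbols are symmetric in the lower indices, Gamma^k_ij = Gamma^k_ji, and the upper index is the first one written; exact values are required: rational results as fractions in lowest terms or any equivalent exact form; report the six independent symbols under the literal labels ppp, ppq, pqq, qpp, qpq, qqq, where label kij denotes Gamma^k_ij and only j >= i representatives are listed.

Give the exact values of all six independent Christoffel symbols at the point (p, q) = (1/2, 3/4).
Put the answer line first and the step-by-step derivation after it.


Answer: Gamma_ppp = 27/53, Gamma_ppq = 0, Gamma_pqq = -145/212, Gamma_qpp = 0, Gamma_qpq = 10/29, Gamma_qqq = 0

E = 106/9, F = 0, G = 841/36 at the point
E_p = 12, E_q = 0, F_p = 0, F_q = 0, G_p = 145/9, G_q = 0
EG - F^2 = 44573/162;  g^inv = (162/44573) * [[841/36, 0], [0, 106/9]]
first-kind symbols [ij,l] = (1/2)(d_i g_jl + d_j g_il - d_l g_ij): [pp,p] = E_p/2 = 6, [pp,q] = F_p - E_q/2 = 0, [pq,p] = E_q/2 = 0, [pq,q] = G_p/2 = 145/18, [qq,p] = F_q - G_p/2 = -145/18, [qq,q] = G_q/2 = 0
Gamma^p_ij = (G*[ij,p] - F*[ij,q])/(EG - F^2), Gamma^q_ij = (E*[ij,q] - F*[ij,p])/(EG - F^2)


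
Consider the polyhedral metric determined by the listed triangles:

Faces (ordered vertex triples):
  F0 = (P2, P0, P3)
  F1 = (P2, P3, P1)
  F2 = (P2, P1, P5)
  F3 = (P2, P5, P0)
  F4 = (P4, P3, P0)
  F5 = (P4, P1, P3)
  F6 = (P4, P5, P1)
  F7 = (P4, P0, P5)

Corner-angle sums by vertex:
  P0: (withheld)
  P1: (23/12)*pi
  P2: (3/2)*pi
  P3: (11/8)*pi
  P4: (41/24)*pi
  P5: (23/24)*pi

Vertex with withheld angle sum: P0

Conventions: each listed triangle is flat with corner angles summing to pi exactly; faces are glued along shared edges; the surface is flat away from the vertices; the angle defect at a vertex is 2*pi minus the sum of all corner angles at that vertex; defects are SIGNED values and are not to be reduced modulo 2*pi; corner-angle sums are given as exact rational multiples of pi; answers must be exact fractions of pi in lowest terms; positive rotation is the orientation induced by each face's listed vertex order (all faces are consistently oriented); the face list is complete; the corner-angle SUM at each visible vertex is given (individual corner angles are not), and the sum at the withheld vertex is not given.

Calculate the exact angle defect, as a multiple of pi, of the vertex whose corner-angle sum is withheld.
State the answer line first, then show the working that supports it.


Answer: defect(P0) = (35/24)*pi

V = 6, E = 12, F = 8; chi = V - E + F = 2
Gauss-Bonnet: total defect = 2*pi*chi = 4*pi; visible defects sum to (61/24)*pi


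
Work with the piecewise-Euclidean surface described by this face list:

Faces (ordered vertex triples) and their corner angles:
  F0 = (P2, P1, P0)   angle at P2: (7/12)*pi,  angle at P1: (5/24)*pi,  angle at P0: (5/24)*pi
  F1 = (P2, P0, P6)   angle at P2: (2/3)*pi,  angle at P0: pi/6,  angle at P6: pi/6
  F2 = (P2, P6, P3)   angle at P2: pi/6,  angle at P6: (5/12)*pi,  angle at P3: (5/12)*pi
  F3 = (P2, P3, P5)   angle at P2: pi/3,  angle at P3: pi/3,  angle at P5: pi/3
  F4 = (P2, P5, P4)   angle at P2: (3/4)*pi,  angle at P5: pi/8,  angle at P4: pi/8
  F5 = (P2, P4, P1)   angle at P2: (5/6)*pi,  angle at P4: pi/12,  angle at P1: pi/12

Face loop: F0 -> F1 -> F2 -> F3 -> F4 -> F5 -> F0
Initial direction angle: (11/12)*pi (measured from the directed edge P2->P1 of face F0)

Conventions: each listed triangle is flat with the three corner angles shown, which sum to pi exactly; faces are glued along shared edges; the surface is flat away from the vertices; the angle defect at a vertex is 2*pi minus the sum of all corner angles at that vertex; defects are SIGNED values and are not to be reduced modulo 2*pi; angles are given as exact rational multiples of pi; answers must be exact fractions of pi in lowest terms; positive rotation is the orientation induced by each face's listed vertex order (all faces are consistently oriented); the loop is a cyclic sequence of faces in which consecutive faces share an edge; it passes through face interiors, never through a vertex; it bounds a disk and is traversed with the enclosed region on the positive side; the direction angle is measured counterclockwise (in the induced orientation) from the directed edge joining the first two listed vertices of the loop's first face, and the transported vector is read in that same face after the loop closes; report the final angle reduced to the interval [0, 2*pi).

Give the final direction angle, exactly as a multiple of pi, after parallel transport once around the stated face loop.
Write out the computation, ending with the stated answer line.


enclosed vertex P2: corner angles sum to (10/3)*pi, defect = 2*pi - (10/3)*pi = (-4/3)*pi
adding the enclosed defects to the starting angle (mod 2*pi, induced orientation) gives the holonomy
final angle = (11/12)*pi - (4/3)*pi = (19/12)*pi (mod 2*pi)

Answer: final direction angle = (19/12)*pi


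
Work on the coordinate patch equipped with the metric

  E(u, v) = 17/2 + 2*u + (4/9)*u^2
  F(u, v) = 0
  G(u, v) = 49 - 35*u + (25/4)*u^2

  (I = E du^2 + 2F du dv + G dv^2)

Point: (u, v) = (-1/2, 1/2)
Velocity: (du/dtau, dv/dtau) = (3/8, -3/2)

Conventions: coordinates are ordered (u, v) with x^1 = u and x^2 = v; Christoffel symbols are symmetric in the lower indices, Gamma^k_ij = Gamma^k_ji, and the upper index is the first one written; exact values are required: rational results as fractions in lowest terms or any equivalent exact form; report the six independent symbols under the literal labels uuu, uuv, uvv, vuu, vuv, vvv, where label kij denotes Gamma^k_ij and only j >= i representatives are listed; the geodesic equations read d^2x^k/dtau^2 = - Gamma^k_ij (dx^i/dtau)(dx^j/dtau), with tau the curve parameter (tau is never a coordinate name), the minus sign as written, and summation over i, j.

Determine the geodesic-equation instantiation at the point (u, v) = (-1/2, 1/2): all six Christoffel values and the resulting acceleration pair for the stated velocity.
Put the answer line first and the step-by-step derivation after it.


Answer: Gamma_uuu = 14/137, Gamma_uuv = 0, Gamma_uvv = 1485/548, Gamma_vuu = 0, Gamma_vuv = -10/33, Gamma_vvv = 0; accelerations (d^2u/dtau^2, d^2v/dtau^2) = (-26793/4384, -15/44)

E = 137/18, F = 0, G = 1089/16 at the point
E_u = 14/9, E_v = 0, F_u = 0, F_v = 0, G_u = -165/4, G_v = 0
EG - F^2 = 16577/32;  g^inv = (32/16577) * [[1089/16, 0], [0, 137/18]]
first-kind symbols [ij,l] = (1/2)(d_i g_jl + d_j g_il - d_l g_ij): [uu,u] = E_u/2 = 7/9, [uu,v] = F_u - E_v/2 = 0, [uv,u] = E_v/2 = 0, [uv,v] = G_u/2 = -165/8, [vv,u] = F_v - G_u/2 = 165/8, [vv,v] = G_v/2 = 0
Gamma^u_ij = (G*[ij,u] - F*[ij,v])/(EG - F^2), Gamma^v_ij = (E*[ij,v] - F*[ij,u])/(EG - F^2)
Gamma_uuu = 14/137, Gamma_uuv = 0, Gamma_uvv = 1485/548, Gamma_vuu = 0, Gamma_vuv = -10/33, Gamma_vvv = 0
d^2u/dtau^2 = -(Gamma_uuu*(3/8)^2 + 2*Gamma_uuv*(3/8)*(-3/2) + Gamma_uvv*(-3/2)^2) = -26793/4384
d^2v/dtau^2 = -(Gamma_vuu*(3/8)^2 + 2*Gamma_vuv*(3/8)*(-3/2) + Gamma_vvv*(-3/2)^2) = -15/44


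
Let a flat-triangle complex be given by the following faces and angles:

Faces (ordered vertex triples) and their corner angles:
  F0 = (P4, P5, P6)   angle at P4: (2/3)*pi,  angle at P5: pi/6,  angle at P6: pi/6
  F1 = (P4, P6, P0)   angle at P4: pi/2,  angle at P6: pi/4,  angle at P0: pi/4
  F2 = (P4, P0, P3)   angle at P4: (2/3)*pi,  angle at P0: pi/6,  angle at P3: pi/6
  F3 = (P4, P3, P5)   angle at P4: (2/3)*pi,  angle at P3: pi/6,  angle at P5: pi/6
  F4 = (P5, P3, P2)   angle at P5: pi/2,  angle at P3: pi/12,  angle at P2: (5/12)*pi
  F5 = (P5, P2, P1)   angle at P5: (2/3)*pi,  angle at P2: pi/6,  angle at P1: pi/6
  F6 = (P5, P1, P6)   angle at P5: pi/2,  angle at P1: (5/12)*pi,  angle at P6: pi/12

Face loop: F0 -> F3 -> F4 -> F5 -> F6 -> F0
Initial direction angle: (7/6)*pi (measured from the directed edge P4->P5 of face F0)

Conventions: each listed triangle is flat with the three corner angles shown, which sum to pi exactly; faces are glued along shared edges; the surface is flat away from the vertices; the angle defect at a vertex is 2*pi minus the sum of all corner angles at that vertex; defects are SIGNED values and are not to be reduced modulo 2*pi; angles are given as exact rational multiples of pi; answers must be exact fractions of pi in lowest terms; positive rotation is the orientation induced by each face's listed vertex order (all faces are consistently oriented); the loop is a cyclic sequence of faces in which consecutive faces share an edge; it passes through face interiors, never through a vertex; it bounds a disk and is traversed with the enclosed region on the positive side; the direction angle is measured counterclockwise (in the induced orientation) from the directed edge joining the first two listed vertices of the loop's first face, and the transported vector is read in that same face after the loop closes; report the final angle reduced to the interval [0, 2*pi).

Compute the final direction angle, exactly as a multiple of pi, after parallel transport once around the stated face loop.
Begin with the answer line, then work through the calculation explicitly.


Answer: final direction angle = (7/6)*pi

enclosed vertex P5: corner angles sum to 2*pi, defect = 2*pi - 2*pi = 0
the rotation equals the total enclosed defect, so the final angle is initial + defects (mod 2*pi)
final angle = (7/6)*pi + 0 = (7/6)*pi (mod 2*pi)
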